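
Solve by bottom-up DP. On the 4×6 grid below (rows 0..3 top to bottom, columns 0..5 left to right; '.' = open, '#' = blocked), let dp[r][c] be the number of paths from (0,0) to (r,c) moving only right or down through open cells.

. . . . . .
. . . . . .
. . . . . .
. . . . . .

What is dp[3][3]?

20

r\c   0   1   2   3   4   5
  0   1   1   1   1   1   1
  1   1   2   3   4   5   6
  2   1   3   6  10  15  21
  3   1   4  10  20  35  56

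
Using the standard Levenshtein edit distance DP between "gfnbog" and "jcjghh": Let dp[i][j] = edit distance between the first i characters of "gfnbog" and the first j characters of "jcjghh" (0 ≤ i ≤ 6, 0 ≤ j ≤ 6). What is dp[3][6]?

   ''  j  c  j  g  h  h
''  0  1  2  3  4  5  6
 g  1  1  2  3  3  4  5
 f  2  2  2  3  4  4  5
 n  3  3  3  3  4  5  5
 b  4  4  4  4  4  5  6
 o  5  5  5  5  5  5  6
 g  6  6  6  6  5  6  6

5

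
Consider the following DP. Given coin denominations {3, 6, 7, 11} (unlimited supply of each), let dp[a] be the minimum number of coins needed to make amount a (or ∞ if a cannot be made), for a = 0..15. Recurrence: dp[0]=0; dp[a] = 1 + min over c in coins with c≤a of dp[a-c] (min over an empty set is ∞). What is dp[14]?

2

 a  0  1  2  3  4  5  6  7  8  9 10 11 12 13 14 15
dp  0  -  -  1  -  -  1  1  -  2  2  1  2  2  2  3
(- denotes ∞ / unreachable)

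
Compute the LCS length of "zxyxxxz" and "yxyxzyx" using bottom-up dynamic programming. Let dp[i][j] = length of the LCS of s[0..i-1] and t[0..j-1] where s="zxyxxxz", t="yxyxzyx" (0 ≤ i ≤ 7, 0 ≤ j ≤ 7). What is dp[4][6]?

3

   ''  y  x  y  x  z  y  x
''  0  0  0  0  0  0  0  0
 z  0  0  0  0  0  1  1  1
 x  0  0  1  1  1  1  1  2
 y  0  1  1  2  2  2  2  2
 x  0  1  2  2  3  3  3  3
 x  0  1  2  2  3  3  3  4
 x  0  1  2  2  3  3  3  4
 z  0  1  2  2  3  4  4  4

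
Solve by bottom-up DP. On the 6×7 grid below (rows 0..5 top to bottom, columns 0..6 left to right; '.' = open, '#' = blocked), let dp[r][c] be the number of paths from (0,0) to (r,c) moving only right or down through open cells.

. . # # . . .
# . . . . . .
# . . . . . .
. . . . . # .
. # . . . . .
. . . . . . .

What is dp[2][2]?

r\c   0   1   2   3   4   5   6
  0   1   1   0   0   0   0   0
  1   0   1   1   1   1   1   1
  2   0   1   2   3   4   5   6
  3   0   1   3   6  10   0   6
  4   0   0   3   9  19  19  25
  5   0   0   3  12  31  50  75

2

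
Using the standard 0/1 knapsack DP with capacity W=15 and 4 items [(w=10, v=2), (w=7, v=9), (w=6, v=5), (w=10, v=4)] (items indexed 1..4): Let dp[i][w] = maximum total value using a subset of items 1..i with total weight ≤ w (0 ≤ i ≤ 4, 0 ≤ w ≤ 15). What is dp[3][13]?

i\w   0   1   2   3   4   5   6   7   8   9  10  11  12  13  14  15
  0   0   0   0   0   0   0   0   0   0   0   0   0   0   0   0   0
  1   0   0   0   0   0   0   0   0   0   0   2   2   2   2   2   2
  2   0   0   0   0   0   0   0   9   9   9   9   9   9   9   9   9
  3   0   0   0   0   0   0   5   9   9   9   9   9   9  14  14  14
  4   0   0   0   0   0   0   5   9   9   9   9   9   9  14  14  14

14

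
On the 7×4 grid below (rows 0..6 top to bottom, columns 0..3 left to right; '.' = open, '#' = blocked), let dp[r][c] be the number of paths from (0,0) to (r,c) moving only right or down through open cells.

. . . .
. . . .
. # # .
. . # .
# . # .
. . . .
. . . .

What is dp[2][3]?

r\c   0   1   2   3
  0   1   1   1   1
  1   1   2   3   4
  2   1   0   0   4
  3   1   1   0   4
  4   0   1   0   4
  5   0   1   1   5
  6   0   1   2   7

4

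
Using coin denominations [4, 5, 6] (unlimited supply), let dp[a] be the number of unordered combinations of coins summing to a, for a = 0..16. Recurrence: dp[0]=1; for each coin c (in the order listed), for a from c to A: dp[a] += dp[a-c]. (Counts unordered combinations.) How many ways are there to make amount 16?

3

after  coin     0     1     2     3     4     5     6     7     8     9    10    11    12    13    14    15    16
          4     1     0     0     0     1     0     0     0     1     0     0     0     1     0     0     0     1
          5     1     0     0     0     1     1     0     0     1     1     1     0     1     1     1     1     1
          6     1     0     0     0     1     1     1     0     1     1     2     1     2     1     2     2     3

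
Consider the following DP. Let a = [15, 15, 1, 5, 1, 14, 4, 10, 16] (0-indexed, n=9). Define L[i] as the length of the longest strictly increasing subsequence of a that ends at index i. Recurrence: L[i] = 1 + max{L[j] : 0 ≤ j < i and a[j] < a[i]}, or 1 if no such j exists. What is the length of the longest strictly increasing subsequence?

   i    0    1    2    3    4    5    6    7    8
a[i]   15   15    1    5    1   14    4   10   16
L[i]    1    1    1    2    1    3    2    3    4

4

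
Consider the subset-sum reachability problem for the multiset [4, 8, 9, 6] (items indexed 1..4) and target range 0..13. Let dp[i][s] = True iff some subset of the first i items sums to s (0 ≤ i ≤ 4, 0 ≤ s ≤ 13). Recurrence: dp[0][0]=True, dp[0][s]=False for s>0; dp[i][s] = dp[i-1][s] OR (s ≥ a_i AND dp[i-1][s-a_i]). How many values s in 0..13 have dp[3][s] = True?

i\s   0   1   2   3   4   5   6   7   8   9  10  11  12  13
  0   T   F   F   F   F   F   F   F   F   F   F   F   F   F
  1   T   F   F   F   T   F   F   F   F   F   F   F   F   F
  2   T   F   F   F   T   F   F   F   T   F   F   F   T   F
  3   T   F   F   F   T   F   F   F   T   T   F   F   T   T
  4   T   F   F   F   T   F   T   F   T   T   T   F   T   T

6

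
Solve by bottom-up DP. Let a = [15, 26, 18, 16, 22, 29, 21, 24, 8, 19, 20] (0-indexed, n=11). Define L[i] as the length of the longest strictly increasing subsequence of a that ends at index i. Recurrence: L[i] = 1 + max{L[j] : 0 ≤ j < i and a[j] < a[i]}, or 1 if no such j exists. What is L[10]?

   i    0    1    2    3    4    5    6    7    8    9   10
a[i]   15   26   18   16   22   29   21   24    8   19   20
L[i]    1    2    2    2    3    4    3    4    1    3    4

4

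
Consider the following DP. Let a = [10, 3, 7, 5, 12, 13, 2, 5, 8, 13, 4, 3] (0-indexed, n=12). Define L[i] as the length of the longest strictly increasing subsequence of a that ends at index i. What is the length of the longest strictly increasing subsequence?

4

   i    0    1    2    3    4    5    6    7    8    9   10   11
a[i]   10    3    7    5   12   13    2    5    8   13    4    3
L[i]    1    1    2    2    3    4    1    2    3    4    2    2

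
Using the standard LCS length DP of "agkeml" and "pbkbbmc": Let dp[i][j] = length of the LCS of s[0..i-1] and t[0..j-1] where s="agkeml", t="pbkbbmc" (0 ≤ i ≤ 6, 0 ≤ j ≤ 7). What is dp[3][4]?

1

   ''  p  b  k  b  b  m  c
''  0  0  0  0  0  0  0  0
 a  0  0  0  0  0  0  0  0
 g  0  0  0  0  0  0  0  0
 k  0  0  0  1  1  1  1  1
 e  0  0  0  1  1  1  1  1
 m  0  0  0  1  1  1  2  2
 l  0  0  0  1  1  1  2  2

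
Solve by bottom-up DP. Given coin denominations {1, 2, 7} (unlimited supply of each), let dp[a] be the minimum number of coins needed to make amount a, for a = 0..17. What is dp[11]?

 a  0  1  2  3  4  5  6  7  8  9 10 11 12 13 14 15 16 17
dp  0  1  1  2  2  3  3  1  2  2  3  3  4  4  2  3  3  4

3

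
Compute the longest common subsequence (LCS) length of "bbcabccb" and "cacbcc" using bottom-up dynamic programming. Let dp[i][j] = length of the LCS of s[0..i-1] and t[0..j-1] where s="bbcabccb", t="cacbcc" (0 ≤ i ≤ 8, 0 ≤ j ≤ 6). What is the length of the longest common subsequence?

5

   ''  c  a  c  b  c  c
''  0  0  0  0  0  0  0
 b  0  0  0  0  1  1  1
 b  0  0  0  0  1  1  1
 c  0  1  1  1  1  2  2
 a  0  1  2  2  2  2  2
 b  0  1  2  2  3  3  3
 c  0  1  2  3  3  4  4
 c  0  1  2  3  3  4  5
 b  0  1  2  3  4  4  5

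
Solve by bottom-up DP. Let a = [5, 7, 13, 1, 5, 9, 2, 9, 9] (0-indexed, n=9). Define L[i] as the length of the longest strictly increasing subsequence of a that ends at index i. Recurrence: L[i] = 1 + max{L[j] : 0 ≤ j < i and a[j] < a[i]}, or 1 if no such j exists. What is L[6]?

2

   i    0    1    2    3    4    5    6    7    8
a[i]    5    7   13    1    5    9    2    9    9
L[i]    1    2    3    1    2    3    2    3    3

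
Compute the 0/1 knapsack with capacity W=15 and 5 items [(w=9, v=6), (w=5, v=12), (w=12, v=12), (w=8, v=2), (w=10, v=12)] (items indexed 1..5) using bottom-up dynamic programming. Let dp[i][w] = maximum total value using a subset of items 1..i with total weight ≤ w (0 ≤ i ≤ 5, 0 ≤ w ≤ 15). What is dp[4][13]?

i\w   0   1   2   3   4   5   6   7   8   9  10  11  12  13  14  15
  0   0   0   0   0   0   0   0   0   0   0   0   0   0   0   0   0
  1   0   0   0   0   0   0   0   0   0   6   6   6   6   6   6   6
  2   0   0   0   0   0  12  12  12  12  12  12  12  12  12  18  18
  3   0   0   0   0   0  12  12  12  12  12  12  12  12  12  18  18
  4   0   0   0   0   0  12  12  12  12  12  12  12  12  14  18  18
  5   0   0   0   0   0  12  12  12  12  12  12  12  12  14  18  24

14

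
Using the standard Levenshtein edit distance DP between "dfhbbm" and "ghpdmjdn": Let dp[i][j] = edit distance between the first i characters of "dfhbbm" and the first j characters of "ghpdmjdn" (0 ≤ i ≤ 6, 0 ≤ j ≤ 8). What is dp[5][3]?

   ''  g  h  p  d  m  j  d  n
''  0  1  2  3  4  5  6  7  8
 d  1  1  2  3  3  4  5  6  7
 f  2  2  2  3  4  4  5  6  7
 h  3  3  2  3  4  5  5  6  7
 b  4  4  3  3  4  5  6  6  7
 b  5  5  4  4  4  5  6  7  7
 m  6  6  5  5  5  4  5  6  7

4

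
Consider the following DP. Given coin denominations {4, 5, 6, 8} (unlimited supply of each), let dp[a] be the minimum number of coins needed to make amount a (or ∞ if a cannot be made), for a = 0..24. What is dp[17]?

 a  0  1  2  3  4  5  6  7  8  9 10 11 12 13 14 15 16 17 18 19 20 21 22 23 24
dp  0  -  -  -  1  1  1  -  1  2  2  2  2  2  2  3  2  3  3  3  3  3  3  4  3
(- denotes ∞ / unreachable)

3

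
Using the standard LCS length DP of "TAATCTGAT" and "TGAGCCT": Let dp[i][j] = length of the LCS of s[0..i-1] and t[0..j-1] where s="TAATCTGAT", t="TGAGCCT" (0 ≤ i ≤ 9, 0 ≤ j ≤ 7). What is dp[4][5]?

   ''  T  G  A  G  C  C  T
''  0  0  0  0  0  0  0  0
 T  0  1  1  1  1  1  1  1
 A  0  1  1  2  2  2  2  2
 A  0  1  1  2  2  2  2  2
 T  0  1  1  2  2  2  2  3
 C  0  1  1  2  2  3  3  3
 T  0  1  1  2  2  3  3  4
 G  0  1  2  2  3  3  3  4
 A  0  1  2  3  3  3  3  4
 T  0  1  2  3  3  3  3  4

2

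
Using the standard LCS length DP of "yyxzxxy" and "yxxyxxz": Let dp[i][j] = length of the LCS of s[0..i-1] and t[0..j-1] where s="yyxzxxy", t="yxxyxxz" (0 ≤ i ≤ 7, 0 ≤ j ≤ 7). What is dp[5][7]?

   ''  y  x  x  y  x  x  z
''  0  0  0  0  0  0  0  0
 y  0  1  1  1  1  1  1  1
 y  0  1  1  1  2  2  2  2
 x  0  1  2  2  2  3  3  3
 z  0  1  2  2  2  3  3  4
 x  0  1  2  3  3  3  4  4
 x  0  1  2  3  3  4  4  4
 y  0  1  2  3  4  4  4  4

4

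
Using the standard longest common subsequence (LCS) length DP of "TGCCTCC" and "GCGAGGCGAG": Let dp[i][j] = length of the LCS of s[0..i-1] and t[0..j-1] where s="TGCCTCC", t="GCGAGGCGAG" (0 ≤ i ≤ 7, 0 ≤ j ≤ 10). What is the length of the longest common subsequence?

   ''  G  C  G  A  G  G  C  G  A  G
''  0  0  0  0  0  0  0  0  0  0  0
 T  0  0  0  0  0  0  0  0  0  0  0
 G  0  1  1  1  1  1  1  1  1  1  1
 C  0  1  2  2  2  2  2  2  2  2  2
 C  0  1  2  2  2  2  2  3  3  3  3
 T  0  1  2  2  2  2  2  3  3  3  3
 C  0  1  2  2  2  2  2  3  3  3  3
 C  0  1  2  2  2  2  2  3  3  3  3

3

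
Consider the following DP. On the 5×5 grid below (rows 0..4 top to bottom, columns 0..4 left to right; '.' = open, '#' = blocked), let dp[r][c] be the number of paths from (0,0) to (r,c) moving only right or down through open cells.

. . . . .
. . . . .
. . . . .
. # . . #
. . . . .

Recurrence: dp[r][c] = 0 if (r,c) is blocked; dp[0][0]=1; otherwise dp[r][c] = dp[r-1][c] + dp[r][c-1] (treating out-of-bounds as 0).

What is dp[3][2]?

6

r\c   0   1   2   3   4
  0   1   1   1   1   1
  1   1   2   3   4   5
  2   1   3   6  10  15
  3   1   0   6  16   0
  4   1   1   7  23  23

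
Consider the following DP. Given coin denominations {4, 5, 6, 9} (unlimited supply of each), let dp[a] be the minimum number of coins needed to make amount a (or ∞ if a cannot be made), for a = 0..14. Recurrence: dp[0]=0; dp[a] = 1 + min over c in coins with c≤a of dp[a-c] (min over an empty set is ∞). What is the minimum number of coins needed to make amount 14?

2

 a  0  1  2  3  4  5  6  7  8  9 10 11 12 13 14
dp  0  -  -  -  1  1  1  -  2  1  2  2  2  2  2
(- denotes ∞ / unreachable)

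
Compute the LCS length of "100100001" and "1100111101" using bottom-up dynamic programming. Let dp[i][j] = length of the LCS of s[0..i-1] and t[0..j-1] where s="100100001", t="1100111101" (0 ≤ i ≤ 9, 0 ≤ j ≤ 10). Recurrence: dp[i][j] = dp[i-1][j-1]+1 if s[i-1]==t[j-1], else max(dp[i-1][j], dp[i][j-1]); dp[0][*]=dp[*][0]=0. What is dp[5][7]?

   ''  1  1  0  0  1  1  1  1  0  1
''  0  0  0  0  0  0  0  0  0  0  0
 1  0  1  1  1  1  1  1  1  1  1  1
 0  0  1  1  2  2  2  2  2  2  2  2
 0  0  1  1  2  3  3  3  3  3  3  3
 1  0  1  2  2  3  4  4  4  4  4  4
 0  0  1  2  3  3  4  4  4  4  5  5
 0  0  1  2  3  4  4  4  4  4  5  5
 0  0  1  2  3  4  4  4  4  4  5  5
 0  0  1  2  3  4  4  4  4  4  5  5
 1  0  1  2  3  4  5  5  5  5  5  6

4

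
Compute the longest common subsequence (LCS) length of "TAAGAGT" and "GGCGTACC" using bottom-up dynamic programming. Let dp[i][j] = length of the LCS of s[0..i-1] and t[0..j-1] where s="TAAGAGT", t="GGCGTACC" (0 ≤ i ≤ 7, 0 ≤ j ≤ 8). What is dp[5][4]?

1

   ''  G  G  C  G  T  A  C  C
''  0  0  0  0  0  0  0  0  0
 T  0  0  0  0  0  1  1  1  1
 A  0  0  0  0  0  1  2  2  2
 A  0  0  0  0  0  1  2  2  2
 G  0  1  1  1  1  1  2  2  2
 A  0  1  1  1  1  1  2  2  2
 G  0  1  2  2  2  2  2  2  2
 T  0  1  2  2  2  3  3  3  3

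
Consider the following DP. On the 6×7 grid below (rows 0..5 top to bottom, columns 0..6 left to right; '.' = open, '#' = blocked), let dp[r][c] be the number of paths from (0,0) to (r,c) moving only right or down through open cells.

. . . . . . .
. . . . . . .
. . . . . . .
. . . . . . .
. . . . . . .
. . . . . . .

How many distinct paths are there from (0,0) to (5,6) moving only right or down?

462

r\c   0   1   2   3   4   5   6
  0   1   1   1   1   1   1   1
  1   1   2   3   4   5   6   7
  2   1   3   6  10  15  21  28
  3   1   4  10  20  35  56  84
  4   1   5  15  35  70 126 210
  5   1   6  21  56 126 252 462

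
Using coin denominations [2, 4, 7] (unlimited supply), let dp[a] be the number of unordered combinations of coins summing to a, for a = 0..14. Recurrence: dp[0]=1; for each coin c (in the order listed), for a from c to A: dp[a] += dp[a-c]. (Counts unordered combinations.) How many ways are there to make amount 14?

5

after  coin     0     1     2     3     4     5     6     7     8     9    10    11    12    13    14
          2     1     0     1     0     1     0     1     0     1     0     1     0     1     0     1
          4     1     0     1     0     2     0     2     0     3     0     3     0     4     0     4
          7     1     0     1     0     2     0     2     1     3     1     3     2     4     2     5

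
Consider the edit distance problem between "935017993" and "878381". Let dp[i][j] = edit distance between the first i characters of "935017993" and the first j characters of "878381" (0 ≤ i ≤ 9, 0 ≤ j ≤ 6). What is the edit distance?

9

   ''  8  7  8  3  8  1
''  0  1  2  3  4  5  6
 9  1  1  2  3  4  5  6
 3  2  2  2  3  3  4  5
 5  3  3  3  3  4  4  5
 0  4  4  4  4  4  5  5
 1  5  5  5  5  5  5  5
 7  6  6  5  6  6  6  6
 9  7  7  6  6  7  7  7
 9  8  8  7  7  7  8  8
 3  9  9  8  8  7  8  9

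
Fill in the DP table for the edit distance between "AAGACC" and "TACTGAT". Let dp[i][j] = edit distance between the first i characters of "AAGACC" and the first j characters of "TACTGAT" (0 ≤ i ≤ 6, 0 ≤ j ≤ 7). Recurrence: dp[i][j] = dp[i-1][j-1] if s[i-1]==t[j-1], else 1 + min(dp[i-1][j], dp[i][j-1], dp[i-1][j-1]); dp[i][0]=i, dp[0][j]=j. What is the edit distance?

   ''  T  A  C  T  G  A  T
''  0  1  2  3  4  5  6  7
 A  1  1  1  2  3  4  5  6
 A  2  2  1  2  3  4  4  5
 G  3  3  2  2  3  3  4  5
 A  4  4  3  3  3  4  3  4
 C  5  5  4  3  4  4  4  4
 C  6  6  5  4  4  5  5  5

5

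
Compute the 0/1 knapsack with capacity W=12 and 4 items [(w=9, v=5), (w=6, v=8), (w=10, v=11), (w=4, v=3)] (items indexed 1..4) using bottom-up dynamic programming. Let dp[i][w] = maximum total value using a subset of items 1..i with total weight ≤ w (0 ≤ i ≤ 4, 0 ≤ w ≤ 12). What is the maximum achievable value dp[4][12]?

11

i\w   0   1   2   3   4   5   6   7   8   9  10  11  12
  0   0   0   0   0   0   0   0   0   0   0   0   0   0
  1   0   0   0   0   0   0   0   0   0   5   5   5   5
  2   0   0   0   0   0   0   8   8   8   8   8   8   8
  3   0   0   0   0   0   0   8   8   8   8  11  11  11
  4   0   0   0   0   3   3   8   8   8   8  11  11  11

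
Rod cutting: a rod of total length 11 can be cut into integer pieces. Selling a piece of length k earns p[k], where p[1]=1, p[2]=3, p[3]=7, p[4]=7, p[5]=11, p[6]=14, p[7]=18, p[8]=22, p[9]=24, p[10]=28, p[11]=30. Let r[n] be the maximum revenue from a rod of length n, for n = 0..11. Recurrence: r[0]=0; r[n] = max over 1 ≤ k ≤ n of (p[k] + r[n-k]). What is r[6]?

14

   n    0    1    2    3    4    5    6    7    8    9   10   11
r[n]    0    1    3    7    8   11   14   18   22   24   28   30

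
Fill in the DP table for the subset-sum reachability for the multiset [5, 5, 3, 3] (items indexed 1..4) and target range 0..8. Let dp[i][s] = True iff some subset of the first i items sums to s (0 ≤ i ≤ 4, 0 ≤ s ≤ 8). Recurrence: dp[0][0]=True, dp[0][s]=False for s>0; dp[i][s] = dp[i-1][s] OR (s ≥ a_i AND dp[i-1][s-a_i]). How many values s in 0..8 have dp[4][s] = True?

i\s   0   1   2   3   4   5   6   7   8
  0   T   F   F   F   F   F   F   F   F
  1   T   F   F   F   F   T   F   F   F
  2   T   F   F   F   F   T   F   F   F
  3   T   F   F   T   F   T   F   F   T
  4   T   F   F   T   F   T   T   F   T

5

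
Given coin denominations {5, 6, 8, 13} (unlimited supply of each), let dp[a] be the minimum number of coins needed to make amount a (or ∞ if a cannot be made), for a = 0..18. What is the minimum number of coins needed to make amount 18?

 a  0  1  2  3  4  5  6  7  8  9 10 11 12 13 14 15 16 17 18
dp  0  -  -  -  -  1  1  -  1  -  2  2  2  1  2  3  2  3  2
(- denotes ∞ / unreachable)

2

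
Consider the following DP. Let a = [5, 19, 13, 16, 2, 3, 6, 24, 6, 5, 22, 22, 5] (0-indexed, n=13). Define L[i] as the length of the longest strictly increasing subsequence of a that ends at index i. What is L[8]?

3

   i    0    1    2    3    4    5    6    7    8    9   10   11   12
a[i]    5   19   13   16    2    3    6   24    6    5   22   22    5
L[i]    1    2    2    3    1    2    3    4    3    3    4    4    3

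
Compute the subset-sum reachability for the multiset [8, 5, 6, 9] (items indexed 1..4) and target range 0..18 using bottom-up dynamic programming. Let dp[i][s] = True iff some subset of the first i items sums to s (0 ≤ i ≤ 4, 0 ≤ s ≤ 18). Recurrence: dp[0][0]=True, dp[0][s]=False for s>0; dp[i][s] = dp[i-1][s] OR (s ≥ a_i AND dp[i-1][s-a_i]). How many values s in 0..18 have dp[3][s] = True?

7

i\s   0   1   2   3   4   5   6   7   8   9  10  11  12  13  14  15  16  17  18
  0   T   F   F   F   F   F   F   F   F   F   F   F   F   F   F   F   F   F   F
  1   T   F   F   F   F   F   F   F   T   F   F   F   F   F   F   F   F   F   F
  2   T   F   F   F   F   T   F   F   T   F   F   F   F   T   F   F   F   F   F
  3   T   F   F   F   F   T   T   F   T   F   F   T   F   T   T   F   F   F   F
  4   T   F   F   F   F   T   T   F   T   T   F   T   F   T   T   T   F   T   F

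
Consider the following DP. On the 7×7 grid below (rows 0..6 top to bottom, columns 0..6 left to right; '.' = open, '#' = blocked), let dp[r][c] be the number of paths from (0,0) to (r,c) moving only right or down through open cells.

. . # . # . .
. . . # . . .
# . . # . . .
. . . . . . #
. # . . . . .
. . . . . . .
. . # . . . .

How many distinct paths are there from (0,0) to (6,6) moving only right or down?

r\c   0   1   2   3   4   5   6
  0   1   1   0   0   0   0   0
  1   1   2   2   0   0   0   0
  2   0   2   4   0   0   0   0
  3   0   2   6   6   6   6   0
  4   0   0   6  12  18  24  24
  5   0   0   6  18  36  60  84
  6   0   0   0  18  54 114 198

198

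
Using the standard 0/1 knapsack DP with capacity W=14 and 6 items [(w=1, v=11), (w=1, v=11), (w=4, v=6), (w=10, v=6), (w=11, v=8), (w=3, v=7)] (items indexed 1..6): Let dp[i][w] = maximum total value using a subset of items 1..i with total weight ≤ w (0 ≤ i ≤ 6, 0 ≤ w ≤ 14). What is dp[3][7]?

28

i\w   0   1   2   3   4   5   6   7   8   9  10  11  12  13  14
  0   0   0   0   0   0   0   0   0   0   0   0   0   0   0   0
  1   0  11  11  11  11  11  11  11  11  11  11  11  11  11  11
  2   0  11  22  22  22  22  22  22  22  22  22  22  22  22  22
  3   0  11  22  22  22  22  28  28  28  28  28  28  28  28  28
  4   0  11  22  22  22  22  28  28  28  28  28  28  28  28  28
  5   0  11  22  22  22  22  28  28  28  28  28  28  28  30  30
  6   0  11  22  22  22  29  29  29  29  35  35  35  35  35  35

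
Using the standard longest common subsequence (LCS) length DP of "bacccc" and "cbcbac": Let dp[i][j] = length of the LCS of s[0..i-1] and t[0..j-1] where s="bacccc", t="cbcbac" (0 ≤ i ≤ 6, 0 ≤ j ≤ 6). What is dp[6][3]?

2

   ''  c  b  c  b  a  c
''  0  0  0  0  0  0  0
 b  0  0  1  1  1  1  1
 a  0  0  1  1  1  2  2
 c  0  1  1  2  2  2  3
 c  0  1  1  2  2  2  3
 c  0  1  1  2  2  2  3
 c  0  1  1  2  2  2  3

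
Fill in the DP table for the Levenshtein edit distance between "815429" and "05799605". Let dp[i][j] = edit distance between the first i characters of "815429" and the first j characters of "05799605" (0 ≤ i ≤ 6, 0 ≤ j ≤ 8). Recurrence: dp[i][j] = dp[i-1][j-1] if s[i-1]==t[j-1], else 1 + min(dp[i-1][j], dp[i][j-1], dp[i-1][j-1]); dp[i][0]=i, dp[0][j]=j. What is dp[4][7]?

   ''  0  5  7  9  9  6  0  5
''  0  1  2  3  4  5  6  7  8
 8  1  1  2  3  4  5  6  7  8
 1  2  2  2  3  4  5  6  7  8
 5  3  3  2  3  4  5  6  7  7
 4  4  4  3  3  4  5  6  7  8
 2  5  5  4  4  4  5  6  7  8
 9  6  6  5  5  4  4  5  6  7

7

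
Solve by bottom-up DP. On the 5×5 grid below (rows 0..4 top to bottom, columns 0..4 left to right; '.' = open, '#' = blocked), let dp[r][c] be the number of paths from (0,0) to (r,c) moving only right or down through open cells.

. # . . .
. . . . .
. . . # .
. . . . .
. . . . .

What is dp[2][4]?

1

r\c   0   1   2   3   4
  0   1   0   0   0   0
  1   1   1   1   1   1
  2   1   2   3   0   1
  3   1   3   6   6   7
  4   1   4  10  16  23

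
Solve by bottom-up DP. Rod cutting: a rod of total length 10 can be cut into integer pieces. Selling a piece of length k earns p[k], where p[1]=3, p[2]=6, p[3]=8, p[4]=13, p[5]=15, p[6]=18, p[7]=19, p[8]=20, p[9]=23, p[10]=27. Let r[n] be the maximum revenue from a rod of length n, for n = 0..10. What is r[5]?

16

   n    0    1    2    3    4    5    6    7    8    9   10
r[n]    0    3    6    9   13   16   19   22   26   29   32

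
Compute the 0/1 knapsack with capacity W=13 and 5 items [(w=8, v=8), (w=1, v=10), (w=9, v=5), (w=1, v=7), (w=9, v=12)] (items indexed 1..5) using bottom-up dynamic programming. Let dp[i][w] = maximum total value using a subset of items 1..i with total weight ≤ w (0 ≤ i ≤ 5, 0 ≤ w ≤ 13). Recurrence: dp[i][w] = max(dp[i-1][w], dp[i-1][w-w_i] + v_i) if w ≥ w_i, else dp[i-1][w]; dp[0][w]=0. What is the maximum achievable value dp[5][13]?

29

i\w   0   1   2   3   4   5   6   7   8   9  10  11  12  13
  0   0   0   0   0   0   0   0   0   0   0   0   0   0   0
  1   0   0   0   0   0   0   0   0   8   8   8   8   8   8
  2   0  10  10  10  10  10  10  10  10  18  18  18  18  18
  3   0  10  10  10  10  10  10  10  10  18  18  18  18  18
  4   0  10  17  17  17  17  17  17  17  18  25  25  25  25
  5   0  10  17  17  17  17  17  17  17  18  25  29  29  29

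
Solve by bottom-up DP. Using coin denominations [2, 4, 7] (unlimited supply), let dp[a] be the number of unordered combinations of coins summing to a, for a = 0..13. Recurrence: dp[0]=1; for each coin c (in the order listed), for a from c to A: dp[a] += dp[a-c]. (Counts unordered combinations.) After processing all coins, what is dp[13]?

after  coin     0     1     2     3     4     5     6     7     8     9    10    11    12    13
          2     1     0     1     0     1     0     1     0     1     0     1     0     1     0
          4     1     0     1     0     2     0     2     0     3     0     3     0     4     0
          7     1     0     1     0     2     0     2     1     3     1     3     2     4     2

2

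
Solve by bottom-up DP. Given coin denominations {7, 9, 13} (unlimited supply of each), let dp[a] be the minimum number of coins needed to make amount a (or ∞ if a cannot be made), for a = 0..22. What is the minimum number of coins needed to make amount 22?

2

 a  0  1  2  3  4  5  6  7  8  9 10 11 12 13 14 15 16 17 18 19 20 21 22
dp  0  -  -  -  -  -  -  1  -  1  -  -  -  1  2  -  2  -  2  -  2  3  2
(- denotes ∞ / unreachable)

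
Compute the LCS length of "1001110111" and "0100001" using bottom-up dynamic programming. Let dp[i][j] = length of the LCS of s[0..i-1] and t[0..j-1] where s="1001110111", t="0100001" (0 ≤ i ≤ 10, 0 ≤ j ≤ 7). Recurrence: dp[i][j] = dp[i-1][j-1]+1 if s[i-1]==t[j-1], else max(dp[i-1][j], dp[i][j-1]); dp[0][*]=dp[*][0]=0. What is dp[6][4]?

   ''  0  1  0  0  0  0  1
''  0  0  0  0  0  0  0  0
 1  0  0  1  1  1  1  1  1
 0  0  1  1  2  2  2  2  2
 0  0  1  1  2  3  3  3  3
 1  0  1  2  2  3  3  3  4
 1  0  1  2  2  3  3  3  4
 1  0  1  2  2  3  3  3  4
 0  0  1  2  3  3  4  4  4
 1  0  1  2  3  3  4  4  5
 1  0  1  2  3  3  4  4  5
 1  0  1  2  3  3  4  4  5

3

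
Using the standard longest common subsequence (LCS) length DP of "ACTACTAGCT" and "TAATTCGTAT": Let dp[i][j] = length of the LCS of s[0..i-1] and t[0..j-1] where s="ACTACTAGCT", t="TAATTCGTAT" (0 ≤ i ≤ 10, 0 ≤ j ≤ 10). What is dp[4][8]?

3

   ''  T  A  A  T  T  C  G  T  A  T
''  0  0  0  0  0  0  0  0  0  0  0
 A  0  0  1  1  1  1  1  1  1  1  1
 C  0  0  1  1  1  1  2  2  2  2  2
 T  0  1  1  1  2  2  2  2  3  3  3
 A  0  1  2  2  2  2  2  2  3  4  4
 C  0  1  2  2  2  2  3  3  3  4  4
 T  0  1  2  2  3  3  3  3  4  4  5
 A  0  1  2  3  3  3  3  3  4  5  5
 G  0  1  2  3  3  3  3  4  4  5  5
 C  0  1  2  3  3  3  4  4  4  5  5
 T  0  1  2  3  4  4  4  4  5  5  6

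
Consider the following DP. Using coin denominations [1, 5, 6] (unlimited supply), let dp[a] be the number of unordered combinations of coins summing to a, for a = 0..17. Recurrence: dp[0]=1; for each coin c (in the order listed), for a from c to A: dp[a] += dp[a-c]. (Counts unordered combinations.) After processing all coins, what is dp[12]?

6

after  coin     0     1     2     3     4     5     6     7     8     9    10    11    12    13    14    15    16    17
          1     1     1     1     1     1     1     1     1     1     1     1     1     1     1     1     1     1     1
          5     1     1     1     1     1     2     2     2     2     2     3     3     3     3     3     4     4     4
          6     1     1     1     1     1     2     3     3     3     3     4     5     6     6     6     7     8     9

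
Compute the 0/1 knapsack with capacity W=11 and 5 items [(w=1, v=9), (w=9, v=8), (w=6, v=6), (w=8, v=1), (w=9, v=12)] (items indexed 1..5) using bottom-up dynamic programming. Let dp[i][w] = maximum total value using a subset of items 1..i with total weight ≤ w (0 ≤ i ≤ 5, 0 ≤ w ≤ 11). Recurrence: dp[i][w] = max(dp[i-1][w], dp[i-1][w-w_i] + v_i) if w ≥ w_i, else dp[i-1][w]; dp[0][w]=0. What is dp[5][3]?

9

i\w   0   1   2   3   4   5   6   7   8   9  10  11
  0   0   0   0   0   0   0   0   0   0   0   0   0
  1   0   9   9   9   9   9   9   9   9   9   9   9
  2   0   9   9   9   9   9   9   9   9   9  17  17
  3   0   9   9   9   9   9   9  15  15  15  17  17
  4   0   9   9   9   9   9   9  15  15  15  17  17
  5   0   9   9   9   9   9   9  15  15  15  21  21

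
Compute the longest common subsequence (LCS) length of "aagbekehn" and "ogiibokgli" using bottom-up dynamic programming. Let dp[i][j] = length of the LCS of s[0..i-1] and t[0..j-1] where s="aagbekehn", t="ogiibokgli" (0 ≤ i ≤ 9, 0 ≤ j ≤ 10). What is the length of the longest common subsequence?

3

   ''  o  g  i  i  b  o  k  g  l  i
''  0  0  0  0  0  0  0  0  0  0  0
 a  0  0  0  0  0  0  0  0  0  0  0
 a  0  0  0  0  0  0  0  0  0  0  0
 g  0  0  1  1  1  1  1  1  1  1  1
 b  0  0  1  1  1  2  2  2  2  2  2
 e  0  0  1  1  1  2  2  2  2  2  2
 k  0  0  1  1  1  2  2  3  3  3  3
 e  0  0  1  1  1  2  2  3  3  3  3
 h  0  0  1  1  1  2  2  3  3  3  3
 n  0  0  1  1  1  2  2  3  3  3  3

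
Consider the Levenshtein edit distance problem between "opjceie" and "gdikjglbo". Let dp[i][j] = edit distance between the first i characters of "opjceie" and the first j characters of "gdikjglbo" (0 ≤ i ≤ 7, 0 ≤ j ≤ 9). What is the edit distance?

8

   ''  g  d  i  k  j  g  l  b  o
''  0  1  2  3  4  5  6  7  8  9
 o  1  1  2  3  4  5  6  7  8  8
 p  2  2  2  3  4  5  6  7  8  9
 j  3  3  3  3  4  4  5  6  7  8
 c  4  4  4  4  4  5  5  6  7  8
 e  5  5  5  5  5  5  6  6  7  8
 i  6  6  6  5  6  6  6  7  7  8
 e  7  7  7  6  6  7  7  7  8  8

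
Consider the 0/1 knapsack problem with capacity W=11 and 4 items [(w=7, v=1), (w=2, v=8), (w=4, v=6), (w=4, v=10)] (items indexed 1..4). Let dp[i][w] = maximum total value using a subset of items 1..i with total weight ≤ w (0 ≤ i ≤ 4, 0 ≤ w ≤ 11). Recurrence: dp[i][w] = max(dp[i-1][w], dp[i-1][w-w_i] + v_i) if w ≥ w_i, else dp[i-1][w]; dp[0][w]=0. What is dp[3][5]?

i\w   0   1   2   3   4   5   6   7   8   9  10  11
  0   0   0   0   0   0   0   0   0   0   0   0   0
  1   0   0   0   0   0   0   0   1   1   1   1   1
  2   0   0   8   8   8   8   8   8   8   9   9   9
  3   0   0   8   8   8   8  14  14  14  14  14  14
  4   0   0   8   8  10  10  18  18  18  18  24  24

8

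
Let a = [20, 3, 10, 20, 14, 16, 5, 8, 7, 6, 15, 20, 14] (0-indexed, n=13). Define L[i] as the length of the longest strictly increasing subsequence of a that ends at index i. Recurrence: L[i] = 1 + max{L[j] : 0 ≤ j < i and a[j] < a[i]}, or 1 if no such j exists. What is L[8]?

3

   i    0    1    2    3    4    5    6    7    8    9   10   11   12
a[i]   20    3   10   20   14   16    5    8    7    6   15   20   14
L[i]    1    1    2    3    3    4    2    3    3    3    4    5    4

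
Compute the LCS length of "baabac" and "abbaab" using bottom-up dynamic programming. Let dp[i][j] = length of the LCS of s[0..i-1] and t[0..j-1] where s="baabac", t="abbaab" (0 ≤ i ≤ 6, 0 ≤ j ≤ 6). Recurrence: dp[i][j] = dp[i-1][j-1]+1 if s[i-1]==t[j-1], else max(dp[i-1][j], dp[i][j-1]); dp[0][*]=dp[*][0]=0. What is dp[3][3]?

1

   ''  a  b  b  a  a  b
''  0  0  0  0  0  0  0
 b  0  0  1  1  1  1  1
 a  0  1  1  1  2  2  2
 a  0  1  1  1  2  3  3
 b  0  1  2  2  2  3  4
 a  0  1  2  2  3  3  4
 c  0  1  2  2  3  3  4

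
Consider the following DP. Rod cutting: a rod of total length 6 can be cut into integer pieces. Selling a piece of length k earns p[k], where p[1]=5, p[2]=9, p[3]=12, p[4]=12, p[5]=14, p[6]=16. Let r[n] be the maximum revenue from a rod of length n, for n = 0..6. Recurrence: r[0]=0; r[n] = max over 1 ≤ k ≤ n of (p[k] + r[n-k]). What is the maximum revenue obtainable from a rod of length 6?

   n    0    1    2    3    4    5    6
r[n]    0    5   10   15   20   25   30

30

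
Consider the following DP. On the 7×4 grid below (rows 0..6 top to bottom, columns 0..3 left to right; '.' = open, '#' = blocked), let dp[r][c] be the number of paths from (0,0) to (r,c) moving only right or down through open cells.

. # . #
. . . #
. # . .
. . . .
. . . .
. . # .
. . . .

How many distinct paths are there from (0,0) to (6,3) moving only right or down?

11

r\c   0   1   2   3
  0   1   0   0   0
  1   1   1   1   0
  2   1   0   1   1
  3   1   1   2   3
  4   1   2   4   7
  5   1   3   0   7
  6   1   4   4  11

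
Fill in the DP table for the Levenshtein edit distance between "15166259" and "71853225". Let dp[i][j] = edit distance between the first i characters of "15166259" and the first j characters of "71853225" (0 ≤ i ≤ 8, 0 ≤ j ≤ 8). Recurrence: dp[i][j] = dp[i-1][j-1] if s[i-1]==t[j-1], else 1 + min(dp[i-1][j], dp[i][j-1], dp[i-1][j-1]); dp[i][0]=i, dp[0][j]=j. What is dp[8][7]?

7

   ''  7  1  8  5  3  2  2  5
''  0  1  2  3  4  5  6  7  8
 1  1  1  1  2  3  4  5  6  7
 5  2  2  2  2  2  3  4  5  6
 1  3  3  2  3  3  3  4  5  6
 6  4  4  3  3  4  4  4  5  6
 6  5  5  4  4  4  5  5  5  6
 2  6  6  5  5  5  5  5  5  6
 5  7  7  6  6  5  6  6  6  5
 9  8  8  7  7  6  6  7  7  6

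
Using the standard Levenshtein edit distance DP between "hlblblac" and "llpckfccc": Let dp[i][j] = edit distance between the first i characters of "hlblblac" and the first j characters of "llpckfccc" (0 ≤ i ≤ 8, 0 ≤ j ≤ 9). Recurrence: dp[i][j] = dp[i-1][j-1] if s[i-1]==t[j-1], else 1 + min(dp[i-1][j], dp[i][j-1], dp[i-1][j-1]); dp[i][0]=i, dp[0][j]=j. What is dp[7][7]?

   ''  l  l  p  c  k  f  c  c  c
''  0  1  2  3  4  5  6  7  8  9
 h  1  1  2  3  4  5  6  7  8  9
 l  2  1  1  2  3  4  5  6  7  8
 b  3  2  2  2  3  4  5  6  7  8
 l  4  3  2  3  3  4  5  6  7  8
 b  5  4  3  3  4  4  5  6  7  8
 l  6  5  4  4  4  5  5  6  7  8
 a  7  6  5  5  5  5  6  6  7  8
 c  8  7  6  6  5  6  6  6  6  7

6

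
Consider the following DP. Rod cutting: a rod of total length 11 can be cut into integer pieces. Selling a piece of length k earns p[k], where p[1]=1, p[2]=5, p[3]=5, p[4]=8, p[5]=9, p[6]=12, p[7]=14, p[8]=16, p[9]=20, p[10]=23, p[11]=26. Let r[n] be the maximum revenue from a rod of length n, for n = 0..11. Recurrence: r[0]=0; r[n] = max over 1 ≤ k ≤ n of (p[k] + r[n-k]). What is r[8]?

20

   n    0    1    2    3    4    5    6    7    8    9   10   11
r[n]    0    1    5    6   10   11   15   16   20   21   25   26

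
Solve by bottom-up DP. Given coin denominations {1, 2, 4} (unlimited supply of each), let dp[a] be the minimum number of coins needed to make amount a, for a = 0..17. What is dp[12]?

 a  0  1  2  3  4  5  6  7  8  9 10 11 12 13 14 15 16 17
dp  0  1  1  2  1  2  2  3  2  3  3  4  3  4  4  5  4  5

3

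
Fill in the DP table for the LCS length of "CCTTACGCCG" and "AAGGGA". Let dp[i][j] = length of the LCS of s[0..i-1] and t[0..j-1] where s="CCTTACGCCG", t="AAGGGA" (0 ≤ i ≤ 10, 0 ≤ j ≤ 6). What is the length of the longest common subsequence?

   ''  A  A  G  G  G  A
''  0  0  0  0  0  0  0
 C  0  0  0  0  0  0  0
 C  0  0  0  0  0  0  0
 T  0  0  0  0  0  0  0
 T  0  0  0  0  0  0  0
 A  0  1  1  1  1  1  1
 C  0  1  1  1  1  1  1
 G  0  1  1  2  2  2  2
 C  0  1  1  2  2  2  2
 C  0  1  1  2  2  2  2
 G  0  1  1  2  3  3  3

3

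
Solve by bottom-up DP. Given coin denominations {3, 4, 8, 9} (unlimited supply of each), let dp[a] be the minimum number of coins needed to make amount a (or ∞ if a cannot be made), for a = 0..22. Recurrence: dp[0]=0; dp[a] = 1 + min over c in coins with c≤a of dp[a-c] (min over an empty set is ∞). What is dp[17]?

2

 a  0  1  2  3  4  5  6  7  8  9 10 11 12 13 14 15 16 17 18 19 20 21 22
dp  0  -  -  1  1  -  2  2  1  1  3  2  2  2  3  3  2  2  2  3  3  3  3
(- denotes ∞ / unreachable)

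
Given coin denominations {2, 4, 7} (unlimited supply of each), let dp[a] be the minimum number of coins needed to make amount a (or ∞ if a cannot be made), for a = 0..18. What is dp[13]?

 a  0  1  2  3  4  5  6  7  8  9 10 11 12 13 14 15 16 17 18
dp  0  -  1  -  1  -  2  1  2  2  3  2  3  3  2  3  3  4  3
(- denotes ∞ / unreachable)

3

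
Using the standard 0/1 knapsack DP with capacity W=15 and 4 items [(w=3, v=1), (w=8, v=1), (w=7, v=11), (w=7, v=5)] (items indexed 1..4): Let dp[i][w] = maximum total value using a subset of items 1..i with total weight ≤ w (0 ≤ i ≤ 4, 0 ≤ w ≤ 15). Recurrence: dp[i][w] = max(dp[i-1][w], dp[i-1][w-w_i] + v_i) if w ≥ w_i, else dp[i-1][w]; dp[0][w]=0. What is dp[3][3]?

1

i\w   0   1   2   3   4   5   6   7   8   9  10  11  12  13  14  15
  0   0   0   0   0   0   0   0   0   0   0   0   0   0   0   0   0
  1   0   0   0   1   1   1   1   1   1   1   1   1   1   1   1   1
  2   0   0   0   1   1   1   1   1   1   1   1   2   2   2   2   2
  3   0   0   0   1   1   1   1  11  11  11  12  12  12  12  12  12
  4   0   0   0   1   1   1   1  11  11  11  12  12  12  12  16  16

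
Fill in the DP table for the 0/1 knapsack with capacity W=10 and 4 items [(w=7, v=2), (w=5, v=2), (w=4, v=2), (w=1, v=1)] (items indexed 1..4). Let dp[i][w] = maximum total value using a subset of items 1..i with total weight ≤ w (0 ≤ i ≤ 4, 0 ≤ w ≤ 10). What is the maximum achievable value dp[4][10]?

5

i\w   0   1   2   3   4   5   6   7   8   9  10
  0   0   0   0   0   0   0   0   0   0   0   0
  1   0   0   0   0   0   0   0   2   2   2   2
  2   0   0   0   0   0   2   2   2   2   2   2
  3   0   0   0   0   2   2   2   2   2   4   4
  4   0   1   1   1   2   3   3   3   3   4   5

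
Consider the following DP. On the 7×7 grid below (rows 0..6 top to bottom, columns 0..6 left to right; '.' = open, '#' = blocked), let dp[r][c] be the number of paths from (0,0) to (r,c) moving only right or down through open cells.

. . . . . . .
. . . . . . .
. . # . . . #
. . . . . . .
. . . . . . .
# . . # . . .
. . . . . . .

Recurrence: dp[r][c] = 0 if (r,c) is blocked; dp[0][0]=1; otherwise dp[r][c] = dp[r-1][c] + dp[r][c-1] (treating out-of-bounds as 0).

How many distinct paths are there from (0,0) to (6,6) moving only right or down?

351

r\c   0   1   2   3   4   5   6
  0   1   1   1   1   1   1   1
  1   1   2   3   4   5   6   7
  2   1   3   0   4   9  15   0
  3   1   4   4   8  17  32  32
  4   1   5   9  17  34  66  98
  5   0   5  14   0  34 100 198
  6   0   5  19  19  53 153 351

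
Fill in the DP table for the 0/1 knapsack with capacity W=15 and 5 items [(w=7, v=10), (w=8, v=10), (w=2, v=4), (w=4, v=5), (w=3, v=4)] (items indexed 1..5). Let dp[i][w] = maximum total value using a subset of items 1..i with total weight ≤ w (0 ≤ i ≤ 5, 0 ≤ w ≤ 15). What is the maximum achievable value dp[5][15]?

i\w   0   1   2   3   4   5   6   7   8   9  10  11  12  13  14  15
  0   0   0   0   0   0   0   0   0   0   0   0   0   0   0   0   0
  1   0   0   0   0   0   0   0  10  10  10  10  10  10  10  10  10
  2   0   0   0   0   0   0   0  10  10  10  10  10  10  10  10  20
  3   0   0   4   4   4   4   4  10  10  14  14  14  14  14  14  20
  4   0   0   4   4   5   5   9  10  10  14  14  15  15  19  19  20
  5   0   0   4   4   5   8   9  10  10  14  14  15  18  19  19  20

20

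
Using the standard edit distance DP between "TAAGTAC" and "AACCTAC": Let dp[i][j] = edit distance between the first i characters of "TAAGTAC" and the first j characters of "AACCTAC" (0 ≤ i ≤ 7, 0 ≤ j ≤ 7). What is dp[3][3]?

   ''  A  A  C  C  T  A  C
''  0  1  2  3  4  5  6  7
 T  1  1  2  3  4  4  5  6
 A  2  1  1  2  3  4  4  5
 A  3  2  1  2  3  4  4  5
 G  4  3  2  2  3  4  5  5
 T  5  4  3  3  3  3  4  5
 A  6  5  4  4  4  4  3  4
 C  7  6  5  4  4  5  4  3

2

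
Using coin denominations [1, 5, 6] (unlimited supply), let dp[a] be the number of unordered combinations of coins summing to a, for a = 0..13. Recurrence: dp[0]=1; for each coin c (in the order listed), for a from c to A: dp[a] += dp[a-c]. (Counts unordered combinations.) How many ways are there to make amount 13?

6

after  coin     0     1     2     3     4     5     6     7     8     9    10    11    12    13
          1     1     1     1     1     1     1     1     1     1     1     1     1     1     1
          5     1     1     1     1     1     2     2     2     2     2     3     3     3     3
          6     1     1     1     1     1     2     3     3     3     3     4     5     6     6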